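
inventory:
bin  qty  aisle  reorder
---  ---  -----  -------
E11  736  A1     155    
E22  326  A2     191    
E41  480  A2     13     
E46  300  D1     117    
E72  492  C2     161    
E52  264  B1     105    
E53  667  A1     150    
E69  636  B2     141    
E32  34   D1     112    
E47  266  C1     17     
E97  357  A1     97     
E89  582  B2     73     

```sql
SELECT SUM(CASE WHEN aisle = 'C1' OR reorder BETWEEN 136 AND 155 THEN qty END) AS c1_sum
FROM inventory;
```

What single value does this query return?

bin=E11: ✓ → 736
bin=E22: ✗
bin=E41: ✗
bin=E46: ✗
bin=E72: ✗
bin=E52: ✗
bin=E53: ✓ → 667
bin=E69: ✓ → 636
bin=E32: ✗
bin=E47: ✓ → 266
bin=E97: ✗
bin=E89: ✗
c1_sum = 736 + 667 + 636 + 266 = 2305

2305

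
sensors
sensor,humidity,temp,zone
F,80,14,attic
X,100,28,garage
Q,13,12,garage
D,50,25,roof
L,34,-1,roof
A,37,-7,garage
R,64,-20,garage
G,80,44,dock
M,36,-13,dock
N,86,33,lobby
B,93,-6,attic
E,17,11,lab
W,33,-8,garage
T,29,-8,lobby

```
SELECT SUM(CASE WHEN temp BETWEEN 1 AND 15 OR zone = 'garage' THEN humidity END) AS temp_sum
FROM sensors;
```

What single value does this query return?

sensor=F: ✓ → 80
sensor=X: ✓ → 100
sensor=Q: ✓ → 13
sensor=D: ✗
sensor=L: ✗
sensor=A: ✓ → 37
sensor=R: ✓ → 64
sensor=G: ✗
sensor=M: ✗
sensor=N: ✗
sensor=B: ✗
sensor=E: ✓ → 17
sensor=W: ✓ → 33
sensor=T: ✗
temp_sum = 80 + 100 + 13 + 37 + 64 + 17 + 33 = 344

344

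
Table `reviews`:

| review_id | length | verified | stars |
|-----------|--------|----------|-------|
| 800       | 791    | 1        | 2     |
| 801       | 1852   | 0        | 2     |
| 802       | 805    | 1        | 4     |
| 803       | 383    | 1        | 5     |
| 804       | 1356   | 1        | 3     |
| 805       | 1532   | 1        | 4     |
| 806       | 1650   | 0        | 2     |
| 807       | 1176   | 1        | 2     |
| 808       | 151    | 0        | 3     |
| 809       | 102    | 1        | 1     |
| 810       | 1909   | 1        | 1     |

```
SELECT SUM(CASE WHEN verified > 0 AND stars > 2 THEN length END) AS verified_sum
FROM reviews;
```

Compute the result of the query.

4076

review_id=800: ✗
review_id=801: ✗
review_id=802: ✓ → 805
review_id=803: ✓ → 383
review_id=804: ✓ → 1356
review_id=805: ✓ → 1532
review_id=806: ✗
review_id=807: ✗
review_id=808: ✗
review_id=809: ✗
review_id=810: ✗
verified_sum = 805 + 383 + 1356 + 1532 = 4076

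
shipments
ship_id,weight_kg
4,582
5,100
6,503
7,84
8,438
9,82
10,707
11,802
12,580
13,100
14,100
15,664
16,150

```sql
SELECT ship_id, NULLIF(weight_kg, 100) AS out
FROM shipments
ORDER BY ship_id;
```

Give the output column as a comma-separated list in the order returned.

ship_id=4: weight_kg=582 vs 100: differ → 582
ship_id=5: weight_kg=100 vs 100: equal → NULL
ship_id=6: weight_kg=503 vs 100: differ → 503
ship_id=7: weight_kg=84 vs 100: differ → 84
ship_id=8: weight_kg=438 vs 100: differ → 438
ship_id=9: weight_kg=82 vs 100: differ → 82
ship_id=10: weight_kg=707 vs 100: differ → 707
ship_id=11: weight_kg=802 vs 100: differ → 802
ship_id=12: weight_kg=580 vs 100: differ → 580
ship_id=13: weight_kg=100 vs 100: equal → NULL
ship_id=14: weight_kg=100 vs 100: equal → NULL
ship_id=15: weight_kg=664 vs 100: differ → 664
ship_id=16: weight_kg=150 vs 100: differ → 150

582, NULL, 503, 84, 438, 82, 707, 802, 580, NULL, NULL, 664, 150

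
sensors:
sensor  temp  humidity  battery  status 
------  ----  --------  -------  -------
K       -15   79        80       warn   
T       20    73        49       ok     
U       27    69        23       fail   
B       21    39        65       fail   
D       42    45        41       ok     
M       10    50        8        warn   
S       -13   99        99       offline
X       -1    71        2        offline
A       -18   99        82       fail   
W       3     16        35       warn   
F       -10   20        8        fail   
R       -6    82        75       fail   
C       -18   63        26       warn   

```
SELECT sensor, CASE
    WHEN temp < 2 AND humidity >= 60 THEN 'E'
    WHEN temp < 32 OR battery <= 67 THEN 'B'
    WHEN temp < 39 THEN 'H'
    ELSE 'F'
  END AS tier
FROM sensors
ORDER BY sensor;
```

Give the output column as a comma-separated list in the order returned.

sensor=A: temp < 2 AND humidity >= 60 → E
sensor=B: temp < 32 OR battery <= 67 → B
sensor=C: temp < 2 AND humidity >= 60 → E
sensor=D: temp < 32 OR battery <= 67 → B
sensor=F: temp < 32 OR battery <= 67 → B
sensor=K: temp < 2 AND humidity >= 60 → E
sensor=M: temp < 32 OR battery <= 67 → B
sensor=R: temp < 2 AND humidity >= 60 → E
sensor=S: temp < 2 AND humidity >= 60 → E
sensor=T: temp < 32 OR battery <= 67 → B
sensor=U: temp < 32 OR battery <= 67 → B
sensor=W: temp < 32 OR battery <= 67 → B
sensor=X: temp < 2 AND humidity >= 60 → E

E, B, E, B, B, E, B, E, E, B, B, B, E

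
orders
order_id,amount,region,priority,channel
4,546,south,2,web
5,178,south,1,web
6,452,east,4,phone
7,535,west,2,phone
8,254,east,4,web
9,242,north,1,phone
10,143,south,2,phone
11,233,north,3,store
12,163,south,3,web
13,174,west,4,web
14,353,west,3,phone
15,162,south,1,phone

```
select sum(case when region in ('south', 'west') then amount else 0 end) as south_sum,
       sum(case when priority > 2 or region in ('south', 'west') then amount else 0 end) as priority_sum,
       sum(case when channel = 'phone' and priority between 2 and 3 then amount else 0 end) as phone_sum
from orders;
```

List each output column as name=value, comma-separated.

[south_sum: region in ('south', 'west')]
order_id=4: ✓ → 546
order_id=5: ✓ → 178
order_id=6: ✗
order_id=7: ✓ → 535
order_id=8: ✗
order_id=9: ✗
order_id=10: ✓ → 143
order_id=11: ✗
order_id=12: ✓ → 163
order_id=13: ✓ → 174
order_id=14: ✓ → 353
order_id=15: ✓ → 162
south_sum = 546 + 178 + 535 + 143 + 163 + 174 + 353 + 162 = 2254
—
[priority_sum: priority > 2 or region in ('south', 'west')]
order_id=4: ✓ → 546
order_id=5: ✓ → 178
order_id=6: ✓ → 452
order_id=7: ✓ → 535
order_id=8: ✓ → 254
order_id=9: ✗
order_id=10: ✓ → 143
order_id=11: ✓ → 233
order_id=12: ✓ → 163
order_id=13: ✓ → 174
order_id=14: ✓ → 353
order_id=15: ✓ → 162
priority_sum = 546 + 178 + 452 + 535 + 254 + 143 + 233 + 163 + 174 + 353 + 162 = 3193
—
[phone_sum: channel = 'phone' and priority between 2 and 3]
order_id=4: ✗
order_id=5: ✗
order_id=6: ✗
order_id=7: ✓ → 535
order_id=8: ✗
order_id=9: ✗
order_id=10: ✓ → 143
order_id=11: ✗
order_id=12: ✗
order_id=13: ✗
order_id=14: ✓ → 353
order_id=15: ✗
phone_sum = 535 + 143 + 353 = 1031

south_sum=2254, priority_sum=3193, phone_sum=1031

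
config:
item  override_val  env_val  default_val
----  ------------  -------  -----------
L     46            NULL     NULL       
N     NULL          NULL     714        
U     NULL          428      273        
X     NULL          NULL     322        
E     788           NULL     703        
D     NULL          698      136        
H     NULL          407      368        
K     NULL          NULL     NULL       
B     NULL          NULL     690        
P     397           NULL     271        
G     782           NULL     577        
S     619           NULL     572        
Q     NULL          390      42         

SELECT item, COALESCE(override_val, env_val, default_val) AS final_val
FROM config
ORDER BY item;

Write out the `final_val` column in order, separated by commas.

item=B: override_val=NULL, env_val=NULL, default_val=690 → 690
item=D: override_val=NULL, env_val=698 → 698
item=E: override_val=788 → 788
item=G: override_val=782 → 782
item=H: override_val=NULL, env_val=407 → 407
item=K: override_val=NULL, env_val=NULL, default_val=NULL (all NULL) → NULL
item=L: override_val=46 → 46
item=N: override_val=NULL, env_val=NULL, default_val=714 → 714
item=P: override_val=397 → 397
item=Q: override_val=NULL, env_val=390 → 390
item=S: override_val=619 → 619
item=U: override_val=NULL, env_val=428 → 428
item=X: override_val=NULL, env_val=NULL, default_val=322 → 322

690, 698, 788, 782, 407, NULL, 46, 714, 397, 390, 619, 428, 322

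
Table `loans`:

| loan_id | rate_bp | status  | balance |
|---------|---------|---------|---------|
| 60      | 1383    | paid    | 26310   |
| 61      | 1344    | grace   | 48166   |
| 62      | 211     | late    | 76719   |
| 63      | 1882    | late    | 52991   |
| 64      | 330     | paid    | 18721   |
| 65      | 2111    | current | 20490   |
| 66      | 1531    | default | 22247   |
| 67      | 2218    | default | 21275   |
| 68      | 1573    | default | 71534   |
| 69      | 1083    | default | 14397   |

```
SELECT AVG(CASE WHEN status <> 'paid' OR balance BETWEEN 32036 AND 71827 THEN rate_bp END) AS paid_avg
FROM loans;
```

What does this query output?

loan_id=60: ✗
loan_id=61: ✓ → 1344
loan_id=62: ✓ → 211
loan_id=63: ✓ → 1882
loan_id=64: ✗
loan_id=65: ✓ → 2111
loan_id=66: ✓ → 1531
loan_id=67: ✓ → 2218
loan_id=68: ✓ → 1573
loan_id=69: ✓ → 1083
paid_avg = (1344 + 211 + 1882 + 2111 + 1531 + 2218 + 1573 + 1083) / 8 = 1494.125

1494.125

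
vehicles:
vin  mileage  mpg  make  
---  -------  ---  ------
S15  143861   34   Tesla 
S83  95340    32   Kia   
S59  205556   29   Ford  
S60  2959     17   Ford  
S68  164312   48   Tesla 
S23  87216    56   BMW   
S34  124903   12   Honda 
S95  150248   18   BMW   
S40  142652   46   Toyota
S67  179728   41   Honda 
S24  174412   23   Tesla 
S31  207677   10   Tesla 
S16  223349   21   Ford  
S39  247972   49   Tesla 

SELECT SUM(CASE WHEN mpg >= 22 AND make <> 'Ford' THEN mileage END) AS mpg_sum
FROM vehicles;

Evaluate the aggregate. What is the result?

1235493

vin=S15: ✓ → 143861
vin=S83: ✓ → 95340
vin=S59: ✗
vin=S60: ✗
vin=S68: ✓ → 164312
vin=S23: ✓ → 87216
vin=S34: ✗
vin=S95: ✗
vin=S40: ✓ → 142652
vin=S67: ✓ → 179728
vin=S24: ✓ → 174412
vin=S31: ✗
vin=S16: ✗
vin=S39: ✓ → 247972
mpg_sum = 143861 + 95340 + 164312 + 87216 + 142652 + 179728 + 174412 + 247972 = 1235493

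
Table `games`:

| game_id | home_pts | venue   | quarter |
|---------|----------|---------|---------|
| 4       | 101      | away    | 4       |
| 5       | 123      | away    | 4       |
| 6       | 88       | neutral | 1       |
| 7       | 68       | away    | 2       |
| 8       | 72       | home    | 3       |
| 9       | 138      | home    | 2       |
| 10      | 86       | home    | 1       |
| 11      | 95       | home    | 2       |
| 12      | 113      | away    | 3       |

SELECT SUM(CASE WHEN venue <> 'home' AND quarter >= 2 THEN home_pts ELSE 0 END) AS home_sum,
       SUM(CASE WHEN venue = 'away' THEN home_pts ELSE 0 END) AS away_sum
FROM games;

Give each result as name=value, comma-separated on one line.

home_sum=405, away_sum=405

[home_sum: venue <> 'home' AND quarter >= 2]
game_id=4: ✓ → 101
game_id=5: ✓ → 123
game_id=6: ✗
game_id=7: ✓ → 68
game_id=8: ✗
game_id=9: ✗
game_id=10: ✗
game_id=11: ✗
game_id=12: ✓ → 113
home_sum = 101 + 123 + 68 + 113 = 405
—
[away_sum: venue = 'away']
game_id=4: ✓ → 101
game_id=5: ✓ → 123
game_id=6: ✗
game_id=7: ✓ → 68
game_id=8: ✗
game_id=9: ✗
game_id=10: ✗
game_id=11: ✗
game_id=12: ✓ → 113
away_sum = 101 + 123 + 68 + 113 = 405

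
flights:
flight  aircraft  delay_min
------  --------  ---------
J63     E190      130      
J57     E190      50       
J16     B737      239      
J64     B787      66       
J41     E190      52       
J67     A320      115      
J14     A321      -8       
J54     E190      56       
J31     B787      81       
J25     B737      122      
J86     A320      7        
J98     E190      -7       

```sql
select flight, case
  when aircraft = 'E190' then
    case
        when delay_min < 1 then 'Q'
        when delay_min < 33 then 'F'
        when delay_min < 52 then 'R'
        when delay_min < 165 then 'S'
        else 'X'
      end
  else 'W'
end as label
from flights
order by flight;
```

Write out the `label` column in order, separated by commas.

flight=J14: aircraft='A321' → outer ELSE → W
flight=J16: aircraft='B737' → outer ELSE → W
flight=J25: aircraft='B737' → outer ELSE → W
flight=J31: aircraft='B787' → outer ELSE → W
flight=J41: aircraft='E190' → inner[delay_min < 165] → S
flight=J54: aircraft='E190' → inner[delay_min < 165] → S
flight=J57: aircraft='E190' → inner[delay_min < 52] → R
flight=J63: aircraft='E190' → inner[delay_min < 165] → S
flight=J64: aircraft='B787' → outer ELSE → W
flight=J67: aircraft='A320' → outer ELSE → W
flight=J86: aircraft='A320' → outer ELSE → W
flight=J98: aircraft='E190' → inner[delay_min < 1] → Q

W, W, W, W, S, S, R, S, W, W, W, Q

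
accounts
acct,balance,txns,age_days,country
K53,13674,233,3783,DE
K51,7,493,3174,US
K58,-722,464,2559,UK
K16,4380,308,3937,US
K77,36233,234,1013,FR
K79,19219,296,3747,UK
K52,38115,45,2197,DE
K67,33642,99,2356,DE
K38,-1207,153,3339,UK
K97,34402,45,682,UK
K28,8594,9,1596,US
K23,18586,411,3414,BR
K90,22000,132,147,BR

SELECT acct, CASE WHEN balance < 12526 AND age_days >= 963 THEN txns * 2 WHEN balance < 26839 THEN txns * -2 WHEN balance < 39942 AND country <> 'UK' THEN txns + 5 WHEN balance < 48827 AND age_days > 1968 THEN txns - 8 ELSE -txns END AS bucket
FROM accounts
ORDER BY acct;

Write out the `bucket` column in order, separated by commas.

acct=K16: balance < 12526 AND age_days >= 963 → 616
acct=K23: balance < 26839 → -822
acct=K28: balance < 12526 AND age_days >= 963 → 18
acct=K38: balance < 12526 AND age_days >= 963 → 306
acct=K51: balance < 12526 AND age_days >= 963 → 986
acct=K52: balance < 39942 AND country <> 'UK' → 50
acct=K53: balance < 26839 → -466
acct=K58: balance < 12526 AND age_days >= 963 → 928
acct=K67: balance < 39942 AND country <> 'UK' → 104
acct=K77: balance < 39942 AND country <> 'UK' → 239
acct=K79: balance < 26839 → -592
acct=K90: balance < 26839 → -264
acct=K97: ELSE → -45

616, -822, 18, 306, 986, 50, -466, 928, 104, 239, -592, -264, -45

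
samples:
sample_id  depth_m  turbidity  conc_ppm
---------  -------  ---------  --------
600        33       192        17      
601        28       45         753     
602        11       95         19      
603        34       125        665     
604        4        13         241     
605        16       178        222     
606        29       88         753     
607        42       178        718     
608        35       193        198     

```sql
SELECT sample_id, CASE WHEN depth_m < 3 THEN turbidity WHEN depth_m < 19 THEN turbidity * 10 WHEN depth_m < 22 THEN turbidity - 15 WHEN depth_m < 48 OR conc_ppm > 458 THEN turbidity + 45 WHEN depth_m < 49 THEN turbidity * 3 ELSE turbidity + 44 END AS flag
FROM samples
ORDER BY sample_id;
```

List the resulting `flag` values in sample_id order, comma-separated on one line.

sample_id=600: depth_m < 48 OR conc_ppm > 458 → 237
sample_id=601: depth_m < 48 OR conc_ppm > 458 → 90
sample_id=602: depth_m < 19 → 950
sample_id=603: depth_m < 48 OR conc_ppm > 458 → 170
sample_id=604: depth_m < 19 → 130
sample_id=605: depth_m < 19 → 1780
sample_id=606: depth_m < 48 OR conc_ppm > 458 → 133
sample_id=607: depth_m < 48 OR conc_ppm > 458 → 223
sample_id=608: depth_m < 48 OR conc_ppm > 458 → 238

237, 90, 950, 170, 130, 1780, 133, 223, 238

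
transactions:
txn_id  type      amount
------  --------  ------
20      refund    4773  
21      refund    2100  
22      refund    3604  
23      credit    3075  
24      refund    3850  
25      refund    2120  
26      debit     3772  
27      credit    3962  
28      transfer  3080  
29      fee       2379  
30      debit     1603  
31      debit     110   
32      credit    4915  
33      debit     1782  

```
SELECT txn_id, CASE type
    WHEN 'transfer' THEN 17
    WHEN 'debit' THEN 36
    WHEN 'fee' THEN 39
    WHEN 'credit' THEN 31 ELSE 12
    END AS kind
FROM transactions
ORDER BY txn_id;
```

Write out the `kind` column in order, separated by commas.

12, 12, 12, 31, 12, 12, 36, 31, 17, 39, 36, 36, 31, 36

txn_id=20: ELSE → 12
txn_id=21: ELSE → 12
txn_id=22: ELSE → 12
txn_id=23: type='credit' → 31
txn_id=24: ELSE → 12
txn_id=25: ELSE → 12
txn_id=26: type='debit' → 36
txn_id=27: type='credit' → 31
txn_id=28: type='transfer' → 17
txn_id=29: type='fee' → 39
txn_id=30: type='debit' → 36
txn_id=31: type='debit' → 36
txn_id=32: type='credit' → 31
txn_id=33: type='debit' → 36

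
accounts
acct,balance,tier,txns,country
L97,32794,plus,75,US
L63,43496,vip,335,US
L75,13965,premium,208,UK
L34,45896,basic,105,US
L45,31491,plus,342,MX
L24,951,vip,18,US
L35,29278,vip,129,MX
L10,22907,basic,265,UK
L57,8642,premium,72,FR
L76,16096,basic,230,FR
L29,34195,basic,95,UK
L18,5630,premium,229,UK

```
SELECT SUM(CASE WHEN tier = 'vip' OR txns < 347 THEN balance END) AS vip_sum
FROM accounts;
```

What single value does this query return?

acct=L97: ✓ → 32794
acct=L63: ✓ → 43496
acct=L75: ✓ → 13965
acct=L34: ✓ → 45896
acct=L45: ✓ → 31491
acct=L24: ✓ → 951
acct=L35: ✓ → 29278
acct=L10: ✓ → 22907
acct=L57: ✓ → 8642
acct=L76: ✓ → 16096
acct=L29: ✓ → 34195
acct=L18: ✓ → 5630
vip_sum = 32794 + 43496 + 13965 + 45896 + 31491 + 951 + 29278 + 22907 + 8642 + 16096 + 34195 + 5630 = 285341

285341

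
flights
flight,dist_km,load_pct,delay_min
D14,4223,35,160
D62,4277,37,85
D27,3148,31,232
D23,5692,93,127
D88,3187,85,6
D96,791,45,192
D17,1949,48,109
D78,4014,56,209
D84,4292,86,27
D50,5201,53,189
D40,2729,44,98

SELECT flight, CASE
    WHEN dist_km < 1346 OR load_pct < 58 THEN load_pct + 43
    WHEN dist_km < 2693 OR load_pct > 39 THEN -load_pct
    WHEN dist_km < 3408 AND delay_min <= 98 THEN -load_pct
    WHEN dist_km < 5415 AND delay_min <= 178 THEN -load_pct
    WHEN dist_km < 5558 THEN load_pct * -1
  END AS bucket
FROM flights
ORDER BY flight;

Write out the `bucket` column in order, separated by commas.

78, 91, -93, 74, 87, 96, 80, 99, -86, -85, 88

flight=D14: dist_km < 1346 OR load_pct < 58 → 78
flight=D17: dist_km < 1346 OR load_pct < 58 → 91
flight=D23: dist_km < 2693 OR load_pct > 39 → -93
flight=D27: dist_km < 1346 OR load_pct < 58 → 74
flight=D40: dist_km < 1346 OR load_pct < 58 → 87
flight=D50: dist_km < 1346 OR load_pct < 58 → 96
flight=D62: dist_km < 1346 OR load_pct < 58 → 80
flight=D78: dist_km < 1346 OR load_pct < 58 → 99
flight=D84: dist_km < 2693 OR load_pct > 39 → -86
flight=D88: dist_km < 2693 OR load_pct > 39 → -85
flight=D96: dist_km < 1346 OR load_pct < 58 → 88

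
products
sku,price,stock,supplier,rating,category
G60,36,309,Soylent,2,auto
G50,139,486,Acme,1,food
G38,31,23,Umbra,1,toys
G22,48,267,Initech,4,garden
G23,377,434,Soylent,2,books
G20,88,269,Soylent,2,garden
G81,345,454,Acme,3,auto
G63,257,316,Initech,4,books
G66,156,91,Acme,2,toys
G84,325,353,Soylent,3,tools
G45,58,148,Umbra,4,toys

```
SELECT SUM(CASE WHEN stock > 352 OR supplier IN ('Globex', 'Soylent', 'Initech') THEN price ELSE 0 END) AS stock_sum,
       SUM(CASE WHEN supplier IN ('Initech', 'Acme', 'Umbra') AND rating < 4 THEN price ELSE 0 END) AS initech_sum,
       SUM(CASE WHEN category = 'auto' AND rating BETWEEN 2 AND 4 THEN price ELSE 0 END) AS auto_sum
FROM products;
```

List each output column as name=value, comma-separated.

[stock_sum: stock > 352 OR supplier IN ('Globex', 'Soylent', 'Initech')]
sku=G60: ✓ → 36
sku=G50: ✓ → 139
sku=G38: ✗
sku=G22: ✓ → 48
sku=G23: ✓ → 377
sku=G20: ✓ → 88
sku=G81: ✓ → 345
sku=G63: ✓ → 257
sku=G66: ✗
sku=G84: ✓ → 325
sku=G45: ✗
stock_sum = 36 + 139 + 48 + 377 + 88 + 345 + 257 + 325 = 1615
—
[initech_sum: supplier IN ('Initech', 'Acme', 'Umbra') AND rating < 4]
sku=G60: ✗
sku=G50: ✓ → 139
sku=G38: ✓ → 31
sku=G22: ✗
sku=G23: ✗
sku=G20: ✗
sku=G81: ✓ → 345
sku=G63: ✗
sku=G66: ✓ → 156
sku=G84: ✗
sku=G45: ✗
initech_sum = 139 + 31 + 345 + 156 = 671
—
[auto_sum: category = 'auto' AND rating BETWEEN 2 AND 4]
sku=G60: ✓ → 36
sku=G50: ✗
sku=G38: ✗
sku=G22: ✗
sku=G23: ✗
sku=G20: ✗
sku=G81: ✓ → 345
sku=G63: ✗
sku=G66: ✗
sku=G84: ✗
sku=G45: ✗
auto_sum = 36 + 345 = 381

stock_sum=1615, initech_sum=671, auto_sum=381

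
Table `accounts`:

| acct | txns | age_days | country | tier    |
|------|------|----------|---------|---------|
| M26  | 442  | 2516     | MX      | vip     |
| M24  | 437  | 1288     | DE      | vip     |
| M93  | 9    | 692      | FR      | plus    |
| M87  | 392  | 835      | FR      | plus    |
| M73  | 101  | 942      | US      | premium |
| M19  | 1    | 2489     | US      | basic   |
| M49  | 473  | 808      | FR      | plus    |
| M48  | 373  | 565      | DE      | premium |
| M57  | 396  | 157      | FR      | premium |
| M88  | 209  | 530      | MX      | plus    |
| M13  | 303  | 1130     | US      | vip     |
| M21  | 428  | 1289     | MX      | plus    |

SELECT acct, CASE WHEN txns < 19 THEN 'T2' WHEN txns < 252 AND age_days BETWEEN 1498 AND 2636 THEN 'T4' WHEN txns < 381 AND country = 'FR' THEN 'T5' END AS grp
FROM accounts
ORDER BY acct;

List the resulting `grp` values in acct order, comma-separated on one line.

NULL, T2, NULL, NULL, NULL, NULL, NULL, NULL, NULL, NULL, NULL, T2

acct=M13: (no match → NULL) → NULL
acct=M19: txns < 19 → T2
acct=M21: (no match → NULL) → NULL
acct=M24: (no match → NULL) → NULL
acct=M26: (no match → NULL) → NULL
acct=M48: (no match → NULL) → NULL
acct=M49: (no match → NULL) → NULL
acct=M57: (no match → NULL) → NULL
acct=M73: (no match → NULL) → NULL
acct=M87: (no match → NULL) → NULL
acct=M88: (no match → NULL) → NULL
acct=M93: txns < 19 → T2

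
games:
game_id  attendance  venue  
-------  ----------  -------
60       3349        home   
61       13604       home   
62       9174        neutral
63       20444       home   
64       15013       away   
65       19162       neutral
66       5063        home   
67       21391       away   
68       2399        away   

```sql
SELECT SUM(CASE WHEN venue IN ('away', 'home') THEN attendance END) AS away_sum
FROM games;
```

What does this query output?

81263

game_id=60: ✓ → 3349
game_id=61: ✓ → 13604
game_id=62: ✗
game_id=63: ✓ → 20444
game_id=64: ✓ → 15013
game_id=65: ✗
game_id=66: ✓ → 5063
game_id=67: ✓ → 21391
game_id=68: ✓ → 2399
away_sum = 3349 + 13604 + 20444 + 15013 + 5063 + 21391 + 2399 = 81263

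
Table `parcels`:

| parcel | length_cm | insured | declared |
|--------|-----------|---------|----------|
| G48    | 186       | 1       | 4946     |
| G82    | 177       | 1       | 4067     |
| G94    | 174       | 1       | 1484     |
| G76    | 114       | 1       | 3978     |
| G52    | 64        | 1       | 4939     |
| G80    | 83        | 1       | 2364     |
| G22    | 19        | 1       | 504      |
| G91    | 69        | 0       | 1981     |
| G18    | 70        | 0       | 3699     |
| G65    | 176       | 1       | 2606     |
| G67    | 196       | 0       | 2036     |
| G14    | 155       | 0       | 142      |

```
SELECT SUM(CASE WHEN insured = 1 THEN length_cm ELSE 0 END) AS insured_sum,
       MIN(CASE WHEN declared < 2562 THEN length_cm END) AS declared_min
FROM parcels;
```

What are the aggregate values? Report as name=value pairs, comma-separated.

[insured_sum: insured = 1]
parcel=G48: ✓ → 186
parcel=G82: ✓ → 177
parcel=G94: ✓ → 174
parcel=G76: ✓ → 114
parcel=G52: ✓ → 64
parcel=G80: ✓ → 83
parcel=G22: ✓ → 19
parcel=G91: ✗
parcel=G18: ✗
parcel=G65: ✓ → 176
parcel=G67: ✗
parcel=G14: ✗
insured_sum = 186 + 177 + 174 + 114 + 64 + 83 + 19 + 176 = 993
—
[declared_min: declared < 2562]
parcel=G48: ✗
parcel=G82: ✗
parcel=G94: ✓ → 174
parcel=G76: ✗
parcel=G52: ✗
parcel=G80: ✓ → 83
parcel=G22: ✓ → 19
parcel=G91: ✓ → 69
parcel=G18: ✗
parcel=G65: ✗
parcel=G67: ✓ → 196
parcel=G14: ✓ → 155
declared_min = MIN(174, 83, 19, 69, 196, 155) = 19

insured_sum=993, declared_min=19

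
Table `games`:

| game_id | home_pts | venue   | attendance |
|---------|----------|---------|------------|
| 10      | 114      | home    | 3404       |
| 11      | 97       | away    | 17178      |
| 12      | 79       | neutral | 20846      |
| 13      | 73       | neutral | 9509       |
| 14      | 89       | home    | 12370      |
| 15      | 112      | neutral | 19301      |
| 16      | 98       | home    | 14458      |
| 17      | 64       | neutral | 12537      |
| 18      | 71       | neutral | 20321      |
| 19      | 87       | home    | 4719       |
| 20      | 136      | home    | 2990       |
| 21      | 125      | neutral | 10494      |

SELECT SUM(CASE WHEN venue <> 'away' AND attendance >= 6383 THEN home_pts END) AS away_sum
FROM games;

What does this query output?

711

game_id=10: ✗
game_id=11: ✗
game_id=12: ✓ → 79
game_id=13: ✓ → 73
game_id=14: ✓ → 89
game_id=15: ✓ → 112
game_id=16: ✓ → 98
game_id=17: ✓ → 64
game_id=18: ✓ → 71
game_id=19: ✗
game_id=20: ✗
game_id=21: ✓ → 125
away_sum = 79 + 73 + 89 + 112 + 98 + 64 + 71 + 125 = 711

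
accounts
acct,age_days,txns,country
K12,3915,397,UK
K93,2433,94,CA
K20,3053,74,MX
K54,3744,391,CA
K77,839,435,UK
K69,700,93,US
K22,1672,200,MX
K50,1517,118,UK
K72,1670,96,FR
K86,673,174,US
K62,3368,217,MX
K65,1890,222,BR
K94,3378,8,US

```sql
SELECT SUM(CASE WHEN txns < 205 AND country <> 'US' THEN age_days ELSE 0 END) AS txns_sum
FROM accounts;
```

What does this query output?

10345

acct=K12: ✗
acct=K93: ✓ → 2433
acct=K20: ✓ → 3053
acct=K54: ✗
acct=K77: ✗
acct=K69: ✗
acct=K22: ✓ → 1672
acct=K50: ✓ → 1517
acct=K72: ✓ → 1670
acct=K86: ✗
acct=K62: ✗
acct=K65: ✗
acct=K94: ✗
txns_sum = 2433 + 3053 + 1672 + 1517 + 1670 = 10345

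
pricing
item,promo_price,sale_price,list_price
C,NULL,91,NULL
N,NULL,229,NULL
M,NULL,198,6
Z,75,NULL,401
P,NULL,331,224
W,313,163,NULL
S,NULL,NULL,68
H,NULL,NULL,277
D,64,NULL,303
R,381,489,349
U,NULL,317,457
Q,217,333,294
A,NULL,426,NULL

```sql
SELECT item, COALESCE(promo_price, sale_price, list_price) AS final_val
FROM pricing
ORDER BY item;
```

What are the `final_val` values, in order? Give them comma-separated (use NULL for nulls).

426, 91, 64, 277, 198, 229, 331, 217, 381, 68, 317, 313, 75

item=A: promo_price=NULL, sale_price=426 → 426
item=C: promo_price=NULL, sale_price=91 → 91
item=D: promo_price=64 → 64
item=H: promo_price=NULL, sale_price=NULL, list_price=277 → 277
item=M: promo_price=NULL, sale_price=198 → 198
item=N: promo_price=NULL, sale_price=229 → 229
item=P: promo_price=NULL, sale_price=331 → 331
item=Q: promo_price=217 → 217
item=R: promo_price=381 → 381
item=S: promo_price=NULL, sale_price=NULL, list_price=68 → 68
item=U: promo_price=NULL, sale_price=317 → 317
item=W: promo_price=313 → 313
item=Z: promo_price=75 → 75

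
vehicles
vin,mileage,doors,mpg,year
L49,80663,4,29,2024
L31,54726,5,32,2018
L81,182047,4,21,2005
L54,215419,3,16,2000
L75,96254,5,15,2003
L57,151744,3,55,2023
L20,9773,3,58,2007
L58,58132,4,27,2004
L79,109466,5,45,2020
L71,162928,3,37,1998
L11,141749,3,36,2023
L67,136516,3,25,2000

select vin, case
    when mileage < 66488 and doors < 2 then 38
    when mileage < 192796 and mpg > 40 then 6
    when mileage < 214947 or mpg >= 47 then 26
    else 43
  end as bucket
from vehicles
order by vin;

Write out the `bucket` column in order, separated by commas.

26, 6, 26, 26, 43, 6, 26, 26, 26, 26, 6, 26

vin=L11: mileage < 214947 or mpg >= 47 → 26
vin=L20: mileage < 192796 and mpg > 40 → 6
vin=L31: mileage < 214947 or mpg >= 47 → 26
vin=L49: mileage < 214947 or mpg >= 47 → 26
vin=L54: ELSE → 43
vin=L57: mileage < 192796 and mpg > 40 → 6
vin=L58: mileage < 214947 or mpg >= 47 → 26
vin=L67: mileage < 214947 or mpg >= 47 → 26
vin=L71: mileage < 214947 or mpg >= 47 → 26
vin=L75: mileage < 214947 or mpg >= 47 → 26
vin=L79: mileage < 192796 and mpg > 40 → 6
vin=L81: mileage < 214947 or mpg >= 47 → 26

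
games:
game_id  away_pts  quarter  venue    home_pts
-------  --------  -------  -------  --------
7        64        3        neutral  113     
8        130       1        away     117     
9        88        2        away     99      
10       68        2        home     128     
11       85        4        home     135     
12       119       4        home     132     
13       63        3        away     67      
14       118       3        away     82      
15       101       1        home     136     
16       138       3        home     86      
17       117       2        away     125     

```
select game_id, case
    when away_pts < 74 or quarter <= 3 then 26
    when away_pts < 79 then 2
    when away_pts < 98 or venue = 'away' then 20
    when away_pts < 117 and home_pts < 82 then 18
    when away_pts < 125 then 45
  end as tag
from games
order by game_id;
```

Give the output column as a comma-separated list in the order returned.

26, 26, 26, 26, 20, 45, 26, 26, 26, 26, 26

game_id=7: away_pts < 74 or quarter <= 3 → 26
game_id=8: away_pts < 74 or quarter <= 3 → 26
game_id=9: away_pts < 74 or quarter <= 3 → 26
game_id=10: away_pts < 74 or quarter <= 3 → 26
game_id=11: away_pts < 98 or venue = 'away' → 20
game_id=12: away_pts < 125 → 45
game_id=13: away_pts < 74 or quarter <= 3 → 26
game_id=14: away_pts < 74 or quarter <= 3 → 26
game_id=15: away_pts < 74 or quarter <= 3 → 26
game_id=16: away_pts < 74 or quarter <= 3 → 26
game_id=17: away_pts < 74 or quarter <= 3 → 26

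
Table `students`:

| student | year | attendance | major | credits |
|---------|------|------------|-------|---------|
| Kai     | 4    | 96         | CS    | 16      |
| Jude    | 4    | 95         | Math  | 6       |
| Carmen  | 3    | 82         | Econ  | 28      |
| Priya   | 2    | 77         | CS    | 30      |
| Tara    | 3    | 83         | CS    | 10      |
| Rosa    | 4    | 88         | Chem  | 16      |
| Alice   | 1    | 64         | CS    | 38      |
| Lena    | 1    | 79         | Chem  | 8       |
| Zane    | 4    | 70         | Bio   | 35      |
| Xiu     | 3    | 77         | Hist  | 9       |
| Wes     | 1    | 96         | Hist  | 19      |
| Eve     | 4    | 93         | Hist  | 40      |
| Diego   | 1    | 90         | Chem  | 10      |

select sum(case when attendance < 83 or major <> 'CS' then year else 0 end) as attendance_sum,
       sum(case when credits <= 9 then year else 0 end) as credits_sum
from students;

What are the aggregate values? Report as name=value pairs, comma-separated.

[attendance_sum: attendance < 83 or major <> 'CS']
student=Kai: ✗
student=Jude: ✓ → 4
student=Carmen: ✓ → 3
student=Priya: ✓ → 2
student=Tara: ✗
student=Rosa: ✓ → 4
student=Alice: ✓ → 1
student=Lena: ✓ → 1
student=Zane: ✓ → 4
student=Xiu: ✓ → 3
student=Wes: ✓ → 1
student=Eve: ✓ → 4
student=Diego: ✓ → 1
attendance_sum = 4 + 3 + 2 + 4 + 1 + 1 + 4 + 3 + 1 + 4 + 1 = 28
—
[credits_sum: credits <= 9]
student=Kai: ✗
student=Jude: ✓ → 4
student=Carmen: ✗
student=Priya: ✗
student=Tara: ✗
student=Rosa: ✗
student=Alice: ✗
student=Lena: ✓ → 1
student=Zane: ✗
student=Xiu: ✓ → 3
student=Wes: ✗
student=Eve: ✗
student=Diego: ✗
credits_sum = 4 + 1 + 3 = 8

attendance_sum=28, credits_sum=8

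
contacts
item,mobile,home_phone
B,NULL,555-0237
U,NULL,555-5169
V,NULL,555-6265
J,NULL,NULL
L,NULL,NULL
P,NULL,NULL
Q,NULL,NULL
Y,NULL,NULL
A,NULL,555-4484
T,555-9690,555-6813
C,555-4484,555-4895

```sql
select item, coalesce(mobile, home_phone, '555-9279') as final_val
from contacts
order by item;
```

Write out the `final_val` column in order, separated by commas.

item=A: mobile=NULL, home_phone=555-4484 → 555-4484
item=B: mobile=NULL, home_phone=555-0237 → 555-0237
item=C: mobile=555-4484 → 555-4484
item=J: mobile=NULL, home_phone=NULL, → literal 555-9279 → 555-9279
item=L: mobile=NULL, home_phone=NULL, → literal 555-9279 → 555-9279
item=P: mobile=NULL, home_phone=NULL, → literal 555-9279 → 555-9279
item=Q: mobile=NULL, home_phone=NULL, → literal 555-9279 → 555-9279
item=T: mobile=555-9690 → 555-9690
item=U: mobile=NULL, home_phone=555-5169 → 555-5169
item=V: mobile=NULL, home_phone=555-6265 → 555-6265
item=Y: mobile=NULL, home_phone=NULL, → literal 555-9279 → 555-9279

555-4484, 555-0237, 555-4484, 555-9279, 555-9279, 555-9279, 555-9279, 555-9690, 555-5169, 555-6265, 555-9279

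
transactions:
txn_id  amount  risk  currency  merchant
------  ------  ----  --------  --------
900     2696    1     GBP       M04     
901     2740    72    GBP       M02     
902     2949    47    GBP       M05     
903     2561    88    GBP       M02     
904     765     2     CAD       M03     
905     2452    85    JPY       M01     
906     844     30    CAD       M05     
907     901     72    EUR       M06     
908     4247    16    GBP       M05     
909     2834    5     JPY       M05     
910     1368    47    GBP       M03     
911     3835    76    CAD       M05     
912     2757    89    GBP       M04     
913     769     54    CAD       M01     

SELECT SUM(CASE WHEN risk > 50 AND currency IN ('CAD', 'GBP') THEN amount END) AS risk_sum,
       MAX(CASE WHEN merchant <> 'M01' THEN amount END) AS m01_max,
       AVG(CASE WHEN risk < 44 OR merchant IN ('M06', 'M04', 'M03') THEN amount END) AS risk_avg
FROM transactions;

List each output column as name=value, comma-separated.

[risk_sum: risk > 50 AND currency IN ('CAD', 'GBP')]
txn_id=900: ✗
txn_id=901: ✓ → 2740
txn_id=902: ✗
txn_id=903: ✓ → 2561
txn_id=904: ✗
txn_id=905: ✗
txn_id=906: ✗
txn_id=907: ✗
txn_id=908: ✗
txn_id=909: ✗
txn_id=910: ✗
txn_id=911: ✓ → 3835
txn_id=912: ✓ → 2757
txn_id=913: ✓ → 769
risk_sum = 2740 + 2561 + 3835 + 2757 + 769 = 12662
—
[m01_max: merchant <> 'M01']
txn_id=900: ✓ → 2696
txn_id=901: ✓ → 2740
txn_id=902: ✓ → 2949
txn_id=903: ✓ → 2561
txn_id=904: ✓ → 765
txn_id=905: ✗
txn_id=906: ✓ → 844
txn_id=907: ✓ → 901
txn_id=908: ✓ → 4247
txn_id=909: ✓ → 2834
txn_id=910: ✓ → 1368
txn_id=911: ✓ → 3835
txn_id=912: ✓ → 2757
txn_id=913: ✗
m01_max = MAX(2696, 2740, 2949, 2561, 765, 844, 901, 4247, 2834, 1368, 3835, 2757) = 4247
—
[risk_avg: risk < 44 OR merchant IN ('M06', 'M04', 'M03')]
txn_id=900: ✓ → 2696
txn_id=901: ✗
txn_id=902: ✗
txn_id=903: ✗
txn_id=904: ✓ → 765
txn_id=905: ✗
txn_id=906: ✓ → 844
txn_id=907: ✓ → 901
txn_id=908: ✓ → 4247
txn_id=909: ✓ → 2834
txn_id=910: ✓ → 1368
txn_id=911: ✗
txn_id=912: ✓ → 2757
txn_id=913: ✗
risk_avg = (2696 + 765 + 844 + 901 + 4247 + 2834 + 1368 + 2757) / 8 = 2051.5

risk_sum=12662, m01_max=4247, risk_avg=2051.5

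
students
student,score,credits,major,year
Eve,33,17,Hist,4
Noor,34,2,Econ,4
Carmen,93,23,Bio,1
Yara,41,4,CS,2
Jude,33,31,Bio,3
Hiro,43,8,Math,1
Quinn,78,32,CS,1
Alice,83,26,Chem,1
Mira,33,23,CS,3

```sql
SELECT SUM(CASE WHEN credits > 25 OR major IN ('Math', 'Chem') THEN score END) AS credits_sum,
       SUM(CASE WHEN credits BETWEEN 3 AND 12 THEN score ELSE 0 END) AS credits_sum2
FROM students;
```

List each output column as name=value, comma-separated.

credits_sum=237, credits_sum2=84

[credits_sum: credits > 25 OR major IN ('Math', 'Chem')]
student=Eve: ✗
student=Noor: ✗
student=Carmen: ✗
student=Yara: ✗
student=Jude: ✓ → 33
student=Hiro: ✓ → 43
student=Quinn: ✓ → 78
student=Alice: ✓ → 83
student=Mira: ✗
credits_sum = 33 + 43 + 78 + 83 = 237
—
[credits_sum2: credits BETWEEN 3 AND 12]
student=Eve: ✗
student=Noor: ✗
student=Carmen: ✗
student=Yara: ✓ → 41
student=Jude: ✗
student=Hiro: ✓ → 43
student=Quinn: ✗
student=Alice: ✗
student=Mira: ✗
credits_sum2 = 41 + 43 = 84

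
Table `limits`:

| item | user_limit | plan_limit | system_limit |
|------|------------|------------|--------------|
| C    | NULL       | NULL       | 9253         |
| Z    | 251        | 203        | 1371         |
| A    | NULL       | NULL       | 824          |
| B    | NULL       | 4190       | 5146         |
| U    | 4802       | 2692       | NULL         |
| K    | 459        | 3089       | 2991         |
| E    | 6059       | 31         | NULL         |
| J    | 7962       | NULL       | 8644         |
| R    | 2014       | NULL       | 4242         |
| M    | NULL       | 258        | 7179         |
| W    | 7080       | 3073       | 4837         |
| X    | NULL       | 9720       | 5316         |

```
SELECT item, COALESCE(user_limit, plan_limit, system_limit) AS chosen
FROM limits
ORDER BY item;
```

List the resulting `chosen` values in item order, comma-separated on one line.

824, 4190, 9253, 6059, 7962, 459, 258, 2014, 4802, 7080, 9720, 251

item=A: user_limit=NULL, plan_limit=NULL, system_limit=824 → 824
item=B: user_limit=NULL, plan_limit=4190 → 4190
item=C: user_limit=NULL, plan_limit=NULL, system_limit=9253 → 9253
item=E: user_limit=6059 → 6059
item=J: user_limit=7962 → 7962
item=K: user_limit=459 → 459
item=M: user_limit=NULL, plan_limit=258 → 258
item=R: user_limit=2014 → 2014
item=U: user_limit=4802 → 4802
item=W: user_limit=7080 → 7080
item=X: user_limit=NULL, plan_limit=9720 → 9720
item=Z: user_limit=251 → 251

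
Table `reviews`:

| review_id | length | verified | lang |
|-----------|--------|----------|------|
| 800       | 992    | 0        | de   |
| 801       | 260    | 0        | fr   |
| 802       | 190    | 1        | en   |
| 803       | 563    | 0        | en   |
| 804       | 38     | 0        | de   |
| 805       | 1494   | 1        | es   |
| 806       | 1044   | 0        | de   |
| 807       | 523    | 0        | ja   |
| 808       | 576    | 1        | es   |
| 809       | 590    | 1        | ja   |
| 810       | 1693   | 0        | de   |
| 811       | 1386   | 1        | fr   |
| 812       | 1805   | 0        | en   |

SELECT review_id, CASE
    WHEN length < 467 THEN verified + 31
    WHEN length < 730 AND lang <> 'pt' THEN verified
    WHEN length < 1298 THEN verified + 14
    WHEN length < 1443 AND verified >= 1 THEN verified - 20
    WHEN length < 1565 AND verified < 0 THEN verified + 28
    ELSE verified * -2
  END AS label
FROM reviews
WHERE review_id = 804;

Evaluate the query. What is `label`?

31

review_id = 804: length=38, verified=0, lang=de.
length < 467 → true → 31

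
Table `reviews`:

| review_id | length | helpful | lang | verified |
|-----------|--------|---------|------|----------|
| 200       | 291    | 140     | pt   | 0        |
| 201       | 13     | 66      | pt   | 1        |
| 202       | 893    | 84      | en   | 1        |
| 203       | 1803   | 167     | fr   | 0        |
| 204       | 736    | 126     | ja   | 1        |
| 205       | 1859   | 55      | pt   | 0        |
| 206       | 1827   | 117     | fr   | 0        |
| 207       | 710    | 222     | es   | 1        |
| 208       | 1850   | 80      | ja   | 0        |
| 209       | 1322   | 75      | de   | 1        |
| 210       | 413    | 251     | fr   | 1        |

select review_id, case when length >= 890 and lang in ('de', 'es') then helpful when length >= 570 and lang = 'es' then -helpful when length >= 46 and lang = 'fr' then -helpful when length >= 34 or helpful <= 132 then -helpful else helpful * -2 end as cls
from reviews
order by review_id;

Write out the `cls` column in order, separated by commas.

review_id=200: length >= 34 or helpful <= 132 → -140
review_id=201: length >= 34 or helpful <= 132 → -66
review_id=202: length >= 34 or helpful <= 132 → -84
review_id=203: length >= 46 and lang = 'fr' → -167
review_id=204: length >= 34 or helpful <= 132 → -126
review_id=205: length >= 34 or helpful <= 132 → -55
review_id=206: length >= 46 and lang = 'fr' → -117
review_id=207: length >= 570 and lang = 'es' → -222
review_id=208: length >= 34 or helpful <= 132 → -80
review_id=209: length >= 890 and lang in ('de', 'es') → 75
review_id=210: length >= 46 and lang = 'fr' → -251

-140, -66, -84, -167, -126, -55, -117, -222, -80, 75, -251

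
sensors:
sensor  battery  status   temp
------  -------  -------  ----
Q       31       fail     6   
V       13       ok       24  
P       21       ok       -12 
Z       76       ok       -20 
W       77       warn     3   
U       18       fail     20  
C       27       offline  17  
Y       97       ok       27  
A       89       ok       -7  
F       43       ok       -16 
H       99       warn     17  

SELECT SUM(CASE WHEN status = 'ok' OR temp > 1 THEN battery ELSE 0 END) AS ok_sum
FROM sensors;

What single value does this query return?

sensor=Q: ✓ → 31
sensor=V: ✓ → 13
sensor=P: ✓ → 21
sensor=Z: ✓ → 76
sensor=W: ✓ → 77
sensor=U: ✓ → 18
sensor=C: ✓ → 27
sensor=Y: ✓ → 97
sensor=A: ✓ → 89
sensor=F: ✓ → 43
sensor=H: ✓ → 99
ok_sum = 31 + 13 + 21 + 76 + 77 + 18 + 27 + 97 + 89 + 43 + 99 = 591

591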